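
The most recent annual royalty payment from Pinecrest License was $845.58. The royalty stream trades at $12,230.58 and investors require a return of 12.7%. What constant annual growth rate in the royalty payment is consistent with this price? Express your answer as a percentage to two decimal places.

5.41%

P = D₀(1+g)/(r−g) ⇒ P(r−g) = D₀(1+g) ⇒ g(P+D₀) = P·r − D₀
g = (P·r − D₀)/(P + D₀) = ($12,230.58×0.127 − $845.58) / ($12,230.58 + $845.58) = 0.054122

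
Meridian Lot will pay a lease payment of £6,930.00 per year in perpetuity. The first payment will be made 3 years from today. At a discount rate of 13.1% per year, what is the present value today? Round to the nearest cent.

£41355.83

Value at end of year 2: C / r = £6,930.00 / 0.131 = £52,900.7634
Discount to today: PV = £52,900.7634 / (1 + 0.131)^2 = £52,900.7634 / 1.279161 = £41,355.83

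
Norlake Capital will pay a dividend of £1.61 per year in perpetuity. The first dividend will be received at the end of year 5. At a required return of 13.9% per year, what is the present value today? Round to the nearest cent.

£6.88

Value at end of year 4: C / r = £1.61 / 0.139 = £11.5827
Discount to today: PV = £11.5827 / (1 + 0.139)^4 = £11.5827 / 1.683042 = £6.88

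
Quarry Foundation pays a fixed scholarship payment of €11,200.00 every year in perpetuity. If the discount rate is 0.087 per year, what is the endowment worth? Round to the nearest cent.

Level perpetuity: PV = C / r = €11,200.00 / 0.087 = €128,735.63

€128735.63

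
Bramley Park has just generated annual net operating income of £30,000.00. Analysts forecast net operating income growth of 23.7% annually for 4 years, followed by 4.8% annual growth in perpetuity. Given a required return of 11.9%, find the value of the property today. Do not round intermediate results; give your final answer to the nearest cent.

£816426.80

D_1 = 37110.00000
D_2 = 45905.07000
D_3 = 56784.57159
D_4 = 70242.51506
Terminal value at year 4: TV = D_4×(1+g_2)/(r−g_2) = 73614.15578/0.071 = 1036819.09549
P_0 = D_1/(1+r)^1 + D_2/(1+r)^2 + D_3/(1+r)^3 + D_4/(1+r)^4 + TV/(1+r)^4
    = 33163.53887 + 36660.67702 + 40526.59292 + 44800.17466 + 661275.81746 = 816426.80093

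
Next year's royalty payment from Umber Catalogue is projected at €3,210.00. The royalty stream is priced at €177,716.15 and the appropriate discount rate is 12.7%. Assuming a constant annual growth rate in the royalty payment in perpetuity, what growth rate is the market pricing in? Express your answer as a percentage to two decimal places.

P = D₁/(r−g) ⇒ g = r − D₁/P = 0.127 − €3,210.00/€177,716.15 = 0.108937

10.89%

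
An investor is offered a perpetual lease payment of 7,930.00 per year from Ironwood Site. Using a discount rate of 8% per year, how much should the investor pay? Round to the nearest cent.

Level perpetuity: PV = C / r = 7,930.00 / 0.08 = 99,125.00

99125.00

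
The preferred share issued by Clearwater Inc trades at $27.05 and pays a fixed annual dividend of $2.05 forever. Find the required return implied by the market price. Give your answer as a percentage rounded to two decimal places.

P = C/r ⇒ r = C/P = $2.05/$27.05 = 0.075786

7.58%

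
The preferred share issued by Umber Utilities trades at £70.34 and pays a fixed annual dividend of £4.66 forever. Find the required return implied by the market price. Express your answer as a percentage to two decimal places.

6.62%

P = C/r ⇒ r = C/P = £4.66/£70.34 = 0.066250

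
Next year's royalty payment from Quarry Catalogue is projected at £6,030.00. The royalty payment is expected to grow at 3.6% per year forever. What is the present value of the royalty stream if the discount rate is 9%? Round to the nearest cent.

Growing perpetuity: P = D₁ / (r − g) = £6,030.0000 / (0.09 − 0.036) = £111,666.67

£111666.67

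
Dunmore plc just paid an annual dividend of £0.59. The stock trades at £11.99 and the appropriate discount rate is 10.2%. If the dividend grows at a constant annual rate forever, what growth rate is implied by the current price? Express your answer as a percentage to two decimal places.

5.03%

P = D₀(1+g)/(r−g) ⇒ P(r−g) = D₀(1+g) ⇒ g(P+D₀) = P·r − D₀
g = (P·r − D₀)/(P + D₀) = (£11.99×0.102 − £0.59) / (£11.99 + £0.59) = 0.050316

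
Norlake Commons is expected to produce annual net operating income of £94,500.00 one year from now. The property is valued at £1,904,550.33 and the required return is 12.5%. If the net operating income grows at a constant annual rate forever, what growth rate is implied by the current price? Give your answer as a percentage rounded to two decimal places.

7.54%

P = D₁/(r−g) ⇒ g = r − D₁/P = 0.125 − £94,500.00/£1,904,550.33 = 0.075382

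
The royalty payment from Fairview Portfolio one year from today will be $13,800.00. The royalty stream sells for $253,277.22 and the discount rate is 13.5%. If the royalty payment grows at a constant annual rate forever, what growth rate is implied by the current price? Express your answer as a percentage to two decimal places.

8.05%

P = D₁/(r−g) ⇒ g = r − D₁/P = 0.135 − $13,800.00/$253,277.22 = 0.080514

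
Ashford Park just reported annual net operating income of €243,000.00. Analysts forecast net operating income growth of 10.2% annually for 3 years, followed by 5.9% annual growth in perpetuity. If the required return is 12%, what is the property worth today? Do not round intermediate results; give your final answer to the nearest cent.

D_1 = 267786.00000
D_2 = 295100.17200
D_3 = 325200.38954
Terminal value at year 3: TV = D_3×(1+g_2)/(r−g_2) = 344387.21253/0.061 = 5645692.00864
P_0 = D_1/(1+r)^1 + D_2/(1+r)^2 + D_3/(1+r)^3 + TV/(1+r)^3
    = 239094.64286 + 235252.05038 + 231471.21386 + 4018492.05699 = 4724309.96409

€4724309.96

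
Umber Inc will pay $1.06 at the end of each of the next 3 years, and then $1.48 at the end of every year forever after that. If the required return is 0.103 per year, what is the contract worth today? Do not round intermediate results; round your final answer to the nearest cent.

PV of 3-year annuity: $1.06 × [1 − (1+0.103)^−3] / 0.103 = 2.62220
Perpetuity value at year 3: $1.48 / 0.103 = 14.36893
PV of perpetuity: 14.36893 / (1+0.103)^3 = 10.70774
Total PV = 2.62220 + 10.70774 = 13.32995

$13.33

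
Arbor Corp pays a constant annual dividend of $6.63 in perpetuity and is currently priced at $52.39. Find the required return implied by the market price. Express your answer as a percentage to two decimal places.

12.66%

P = C/r ⇒ r = C/P = $6.63/$52.39 = 0.126551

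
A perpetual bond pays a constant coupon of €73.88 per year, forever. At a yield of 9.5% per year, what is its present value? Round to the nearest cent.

€777.68

Level perpetuity: PV = C / r = €73.88 / 0.095 = €777.68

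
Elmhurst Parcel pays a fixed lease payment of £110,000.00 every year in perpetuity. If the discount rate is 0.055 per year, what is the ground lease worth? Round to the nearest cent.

£2000000.00

Level perpetuity: PV = C / r = £110,000.00 / 0.055 = £2,000,000.00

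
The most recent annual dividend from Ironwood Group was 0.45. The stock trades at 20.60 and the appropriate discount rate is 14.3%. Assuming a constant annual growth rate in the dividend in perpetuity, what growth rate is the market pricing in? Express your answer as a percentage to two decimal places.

P = D₀(1+g)/(r−g) ⇒ P(r−g) = D₀(1+g) ⇒ g(P+D₀) = P·r − D₀
g = (P·r − D₀)/(P + D₀) = (20.60×0.143 − 0.45) / (20.60 + 0.45) = 0.118565

11.86%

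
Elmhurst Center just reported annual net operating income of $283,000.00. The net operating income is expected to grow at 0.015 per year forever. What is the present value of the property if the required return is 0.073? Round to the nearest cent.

D₁ = D₀ × (1 + g) = $283,000.00 × 1.015 = $287,245.0000
Growing perpetuity: P = D₁ / (r − g) = $287,245.0000 / (0.073 − 0.015) = $4,952,500.00

$4952500.00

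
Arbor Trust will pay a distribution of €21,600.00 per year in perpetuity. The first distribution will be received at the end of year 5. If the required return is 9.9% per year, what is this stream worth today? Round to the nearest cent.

Value at end of year 4: C / r = €21,600.00 / 0.099 = €218,181.8182
Discount to today: PV = €218,181.8182 / (1 + 0.099)^4 = €218,181.8182 / 1.458783 = €149,564.25

€149564.25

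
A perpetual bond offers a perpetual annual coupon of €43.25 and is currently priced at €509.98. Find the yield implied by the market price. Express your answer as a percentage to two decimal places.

8.48%

P = C/r ⇒ r = C/P = €43.25/€509.98 = 0.084807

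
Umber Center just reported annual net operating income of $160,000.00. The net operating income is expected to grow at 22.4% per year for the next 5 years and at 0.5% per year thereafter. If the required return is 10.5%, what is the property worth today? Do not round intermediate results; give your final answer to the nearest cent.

$3780227.29

D_1 = 195840.00000
D_2 = 239708.16000
D_3 = 293402.78784
D_4 = 359125.01232
D_5 = 439569.01507
Terminal value at year 5: TV = D_5×(1+g_2)/(r−g_2) = 441766.86015/0.1 = 4417668.60150
P_0 = D_1/(1+r)^1 + D_2/(1+r)^2 + D_3/(1+r)^3 + D_4/(1+r)^4 + D_5/(1+r)^5 + TV/(1+r)^5
    = 177230.76923 + 196317.15976 + 217459.00774 + 240877.67011 + 266818.34228 + 2681524.33987 = 3780227.28898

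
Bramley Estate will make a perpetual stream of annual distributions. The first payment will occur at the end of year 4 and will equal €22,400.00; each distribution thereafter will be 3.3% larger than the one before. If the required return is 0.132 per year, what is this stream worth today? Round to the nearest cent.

Value at end of year 3: C₁ / (r − g) = €22,400.00 / (0.132 − 0.033) = €226,262.6263
Discount to today: PV = €226,262.6263 / (1 + 0.132)^3 = €226,262.6263 / 1.450572 = €155,981.66

€155981.66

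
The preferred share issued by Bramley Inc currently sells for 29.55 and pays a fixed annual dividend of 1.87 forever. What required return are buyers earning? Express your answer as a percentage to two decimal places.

P = C/r ⇒ r = C/P = 1.87/29.55 = 0.063283

6.33%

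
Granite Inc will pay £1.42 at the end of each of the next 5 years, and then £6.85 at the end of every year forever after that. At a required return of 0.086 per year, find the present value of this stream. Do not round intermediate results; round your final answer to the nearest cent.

PV of 5-year annuity: £1.42 × [1 − (1+0.086)^−5] / 0.086 = 5.58111
Perpetuity value at year 5: £6.85 / 0.086 = 79.65116
PV of perpetuity: 79.65116 / (1+0.086)^5 = 52.72821
Total PV = 5.58111 + 52.72821 = 58.30932

£58.31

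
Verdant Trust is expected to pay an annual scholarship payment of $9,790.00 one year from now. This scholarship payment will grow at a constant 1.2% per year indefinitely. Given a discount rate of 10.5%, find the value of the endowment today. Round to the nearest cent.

Growing perpetuity: P = D₁ / (r − g) = $9,790.0000 / (0.105 − 0.012) = $105,268.82

$105268.82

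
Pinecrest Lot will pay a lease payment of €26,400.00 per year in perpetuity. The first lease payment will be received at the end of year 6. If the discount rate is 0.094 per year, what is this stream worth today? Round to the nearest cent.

Value at end of year 5: C / r = €26,400.00 / 0.094 = €280,851.0638
Discount to today: PV = €280,851.0638 / (1 + 0.094)^5 = €280,851.0638 / 1.567064 = €179,221.23

€179221.23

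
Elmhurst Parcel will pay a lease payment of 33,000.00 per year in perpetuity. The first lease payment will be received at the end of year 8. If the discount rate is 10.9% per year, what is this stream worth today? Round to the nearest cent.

Value at end of year 7: C / r = 33,000.00 / 0.109 = 302,752.2936
Discount to today: PV = 302,752.2936 / (1 + 0.109)^7 = 302,752.2936 / 2.063103 = 146,746.12

146746.12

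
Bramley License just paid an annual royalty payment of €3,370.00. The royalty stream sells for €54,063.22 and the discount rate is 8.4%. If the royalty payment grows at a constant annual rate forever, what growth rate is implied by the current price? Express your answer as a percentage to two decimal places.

2.04%

P = D₀(1+g)/(r−g) ⇒ P(r−g) = D₀(1+g) ⇒ g(P+D₀) = P·r − D₀
g = (P·r − D₀)/(P + D₀) = (€54,063.22×0.084 − €3,370.00) / (€54,063.22 + €3,370.00) = 0.020394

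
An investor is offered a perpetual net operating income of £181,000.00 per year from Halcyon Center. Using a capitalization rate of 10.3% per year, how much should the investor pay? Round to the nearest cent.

Level perpetuity: PV = C / r = £181,000.00 / 0.103 = £1,757,281.55

£1757281.55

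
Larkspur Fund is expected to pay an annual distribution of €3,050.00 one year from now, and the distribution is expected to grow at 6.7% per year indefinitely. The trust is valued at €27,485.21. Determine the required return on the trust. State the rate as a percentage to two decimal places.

17.80%

P = D₁/(r − g) ⇒ r = D₁/P + g = €3,050.0000/€27,485.21 + 0.067 = 0.110969 + 0.067 = 0.177969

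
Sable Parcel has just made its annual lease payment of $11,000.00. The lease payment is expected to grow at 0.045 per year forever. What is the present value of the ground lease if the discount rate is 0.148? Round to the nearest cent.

D₁ = D₀ × (1 + g) = $11,000.00 × 1.045 = $11,495.0000
Growing perpetuity: P = D₁ / (r − g) = $11,495.0000 / (0.148 − 0.045) = $111,601.94

$111601.94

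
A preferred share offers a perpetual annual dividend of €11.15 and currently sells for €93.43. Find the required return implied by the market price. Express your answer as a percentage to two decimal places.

P = C/r ⇒ r = C/P = €11.15/€93.43 = 0.119341

11.93%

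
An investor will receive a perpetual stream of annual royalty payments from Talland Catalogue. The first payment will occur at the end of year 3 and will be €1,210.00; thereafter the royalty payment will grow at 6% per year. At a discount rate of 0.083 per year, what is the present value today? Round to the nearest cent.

€44853.94

Value at end of year 2: C₁ / (r − g) = €1,210.00 / (0.083 − 0.06) = €52,608.6957
Discount to today: PV = €52,608.6957 / (1 + 0.083)^2 = €52,608.6957 / 1.172889 = €44,853.94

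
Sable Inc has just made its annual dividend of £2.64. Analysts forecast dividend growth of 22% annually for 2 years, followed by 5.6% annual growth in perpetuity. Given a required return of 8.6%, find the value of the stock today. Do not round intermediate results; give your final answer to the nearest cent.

D_1 = 3.22080
D_2 = 3.92938
Terminal value at year 2: TV = D_2×(1+g_2)/(r−g_2) = 4.14942/0.03 = 138.31404
P_0 = D_1/(1+r)^1 + D_2/(1+r)^2 + TV/(1+r)^2
    = 2.96575 + 3.33169 + 117.27531 = 123.57274

£123.57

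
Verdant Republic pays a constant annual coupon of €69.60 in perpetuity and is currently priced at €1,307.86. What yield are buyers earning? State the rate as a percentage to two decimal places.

5.32%

P = C/r ⇒ r = C/P = €69.60/€1,307.86 = 0.053217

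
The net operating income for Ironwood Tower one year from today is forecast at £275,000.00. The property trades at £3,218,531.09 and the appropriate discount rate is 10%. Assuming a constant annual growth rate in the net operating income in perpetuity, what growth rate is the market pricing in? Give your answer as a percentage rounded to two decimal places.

1.46%

P = D₁/(r−g) ⇒ g = r − D₁/P = 0.1 − £275,000.00/£3,218,531.09 = 0.014557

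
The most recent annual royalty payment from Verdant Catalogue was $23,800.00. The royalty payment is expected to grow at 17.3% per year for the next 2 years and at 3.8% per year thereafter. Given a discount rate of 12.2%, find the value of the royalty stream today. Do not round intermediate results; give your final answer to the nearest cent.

D_1 = 27917.40000
D_2 = 32747.11020
Terminal value at year 2: TV = D_2×(1+g_2)/(r−g_2) = 33991.50039/0.084 = 404660.71890
P_0 = D_1/(1+r)^1 + D_2/(1+r)^2 + TV/(1+r)^2
    = 24881.81818 + 26012.80992 + 321444.00826 = 372338.63636

$372338.64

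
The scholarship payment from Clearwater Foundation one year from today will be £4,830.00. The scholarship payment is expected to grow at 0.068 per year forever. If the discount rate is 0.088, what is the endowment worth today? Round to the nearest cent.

Growing perpetuity: P = D₁ / (r − g) = £4,830.0000 / (0.088 − 0.068) = £241,500.00

£241500.00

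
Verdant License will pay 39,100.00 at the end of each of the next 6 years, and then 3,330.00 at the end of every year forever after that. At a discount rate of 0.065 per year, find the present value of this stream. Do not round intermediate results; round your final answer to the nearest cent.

224393.82

PV of 6-year annuity: 39,100.00 × [1 − (1+0.065)^−6] / 0.065 = 189283.63008
Perpetuity value at year 6: 3,330.00 / 0.065 = 51230.76923
PV of perpetuity: 51230.76923 / (1+0.065)^6 = 35110.19409
Total PV = 189283.63008 + 35110.19409 = 224393.82416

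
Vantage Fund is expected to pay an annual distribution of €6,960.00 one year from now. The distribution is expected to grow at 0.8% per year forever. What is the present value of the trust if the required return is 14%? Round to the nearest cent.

Growing perpetuity: P = D₁ / (r − g) = €6,960.0000 / (0.14 − 0.008) = €52,727.27

€52727.27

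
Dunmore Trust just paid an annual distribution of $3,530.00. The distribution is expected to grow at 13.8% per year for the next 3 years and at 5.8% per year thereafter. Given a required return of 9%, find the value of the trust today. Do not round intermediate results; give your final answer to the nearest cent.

D_1 = 4017.14000
D_2 = 4571.50532
D_3 = 5202.37305
Terminal value at year 3: TV = D_3×(1+g_2)/(r−g_2) = 5504.11069/0.032 = 172003.45910
P_0 = D_1/(1+r)^1 + D_2/(1+r)^2 + D_3/(1+r)^3 + TV/(1+r)^3
    = 3685.44954 + 3847.74457 + 4017.18653 + 132818.22963 = 144368.61027

$144368.61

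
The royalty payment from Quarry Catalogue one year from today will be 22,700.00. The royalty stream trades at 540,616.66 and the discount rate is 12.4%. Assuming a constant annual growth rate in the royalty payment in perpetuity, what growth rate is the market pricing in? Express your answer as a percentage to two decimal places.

P = D₁/(r−g) ⇒ g = r − D₁/P = 0.124 − 22,700.00/540,616.66 = 0.082011

8.20%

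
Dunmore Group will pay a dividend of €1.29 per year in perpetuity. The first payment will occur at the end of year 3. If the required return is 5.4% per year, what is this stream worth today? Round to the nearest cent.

€21.50

Value at end of year 2: C / r = €1.29 / 0.054 = €23.8889
Discount to today: PV = €23.8889 / (1 + 0.054)^2 = €23.8889 / 1.110916 = €21.50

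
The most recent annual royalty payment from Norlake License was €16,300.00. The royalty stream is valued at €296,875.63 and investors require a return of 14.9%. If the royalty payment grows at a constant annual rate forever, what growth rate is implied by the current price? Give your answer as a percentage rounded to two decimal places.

8.92%

P = D₀(1+g)/(r−g) ⇒ P(r−g) = D₀(1+g) ⇒ g(P+D₀) = P·r − D₀
g = (P·r − D₀)/(P + D₀) = (€296,875.63×0.149 − €16,300.00) / (€296,875.63 + €16,300.00) = 0.089197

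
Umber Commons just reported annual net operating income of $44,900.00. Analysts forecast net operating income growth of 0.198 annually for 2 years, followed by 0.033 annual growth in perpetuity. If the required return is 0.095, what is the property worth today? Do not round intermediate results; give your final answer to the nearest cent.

D_1 = 53790.20000
D_2 = 64440.65960
Terminal value at year 2: TV = D_2×(1+g_2)/(r−g_2) = 66567.20137/0.062 = 1073664.53817
P_0 = D_1/(1+r)^1 + D_2/(1+r)^2 + TV/(1+r)^2
    = 49123.47032 + 53744.21684 + 895447.99998 = 998315.68714

$998315.69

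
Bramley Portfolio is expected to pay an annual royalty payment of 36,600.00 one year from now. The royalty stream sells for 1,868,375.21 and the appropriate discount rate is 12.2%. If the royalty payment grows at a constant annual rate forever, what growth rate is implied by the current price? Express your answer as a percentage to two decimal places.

P = D₁/(r−g) ⇒ g = r − D₁/P = 0.122 − 36,600.00/1,868,375.21 = 0.102411

10.24%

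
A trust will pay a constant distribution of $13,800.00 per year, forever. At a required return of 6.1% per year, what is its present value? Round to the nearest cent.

$226229.51

Level perpetuity: PV = C / r = $13,800.00 / 0.061 = $226,229.51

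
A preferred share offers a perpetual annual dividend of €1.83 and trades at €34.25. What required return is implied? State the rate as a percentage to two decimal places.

P = C/r ⇒ r = C/P = €1.83/€34.25 = 0.053431

5.34%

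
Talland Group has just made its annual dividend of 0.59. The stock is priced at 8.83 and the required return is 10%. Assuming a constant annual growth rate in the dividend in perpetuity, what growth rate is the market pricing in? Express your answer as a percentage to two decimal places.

3.11%

P = D₀(1+g)/(r−g) ⇒ P(r−g) = D₀(1+g) ⇒ g(P+D₀) = P·r − D₀
g = (P·r − D₀)/(P + D₀) = (8.83×0.1 − 0.59) / (8.83 + 0.59) = 0.031104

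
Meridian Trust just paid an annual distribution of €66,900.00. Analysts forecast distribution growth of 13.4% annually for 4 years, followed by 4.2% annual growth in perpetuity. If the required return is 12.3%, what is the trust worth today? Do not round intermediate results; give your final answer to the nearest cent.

D_1 = 75864.60000
D_2 = 86030.45640
D_3 = 97558.53756
D_4 = 110631.38159
Terminal value at year 4: TV = D_4×(1+g_2)/(r−g_2) = 115277.89962/0.081 = 1423183.94589
P_0 = D_1/(1+r)^1 + D_2/(1+r)^2 + D_3/(1+r)^3 + D_4/(1+r)^4 + TV/(1+r)^4
    = 67555.29831 + 68217.01539 + 68885.21411 + 69559.95797 + 894833.03963 = 1169050.52542

€1169050.53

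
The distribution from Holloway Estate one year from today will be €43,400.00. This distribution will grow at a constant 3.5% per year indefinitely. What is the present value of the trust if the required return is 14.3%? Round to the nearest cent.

€401851.85

Growing perpetuity: P = D₁ / (r − g) = €43,400.0000 / (0.143 − 0.035) = €401,851.85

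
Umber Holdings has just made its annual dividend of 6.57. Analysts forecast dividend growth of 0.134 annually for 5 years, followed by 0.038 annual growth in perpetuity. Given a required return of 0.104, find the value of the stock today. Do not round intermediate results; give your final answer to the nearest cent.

D_1 = 7.45038
D_2 = 8.44873
D_3 = 9.58086
D_4 = 10.86470
D_5 = 12.32057
Terminal value at year 5: TV = D_5×(1+g_2)/(r−g_2) = 12.78875/0.066 = 193.76889
P_0 = D_1/(1+r)^1 + D_2/(1+r)^2 + D_3/(1+r)^3 + D_4/(1+r)^4 + D_5/(1+r)^5 + TV/(1+r)^5
    = 6.74853 + 6.93192 + 7.12028 + 7.31377 + 7.51251 + 118.15135 = 153.77837

153.78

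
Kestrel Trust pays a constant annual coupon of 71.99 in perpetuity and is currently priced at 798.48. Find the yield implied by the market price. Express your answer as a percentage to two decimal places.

9.02%

P = C/r ⇒ r = C/P = 71.99/798.48 = 0.090159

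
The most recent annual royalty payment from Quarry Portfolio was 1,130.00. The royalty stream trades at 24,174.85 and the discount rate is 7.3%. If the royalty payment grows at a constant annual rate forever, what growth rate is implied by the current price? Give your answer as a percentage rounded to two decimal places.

P = D₀(1+g)/(r−g) ⇒ P(r−g) = D₀(1+g) ⇒ g(P+D₀) = P·r − D₀
g = (P·r − D₀)/(P + D₀) = (24,174.85×0.073 − 1,130.00) / (24,174.85 + 1,130.00) = 0.025085

2.51%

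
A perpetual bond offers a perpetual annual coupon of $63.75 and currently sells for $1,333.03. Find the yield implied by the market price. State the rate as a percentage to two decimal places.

4.78%

P = C/r ⇒ r = C/P = $63.75/$1,333.03 = 0.047823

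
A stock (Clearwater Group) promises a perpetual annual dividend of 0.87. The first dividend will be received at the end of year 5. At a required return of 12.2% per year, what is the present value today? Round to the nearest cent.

Value at end of year 4: C / r = 0.87 / 0.122 = 7.1311
Discount to today: PV = 7.1311 / (1 + 0.122)^4 = 7.1311 / 1.584789 = 4.50

4.50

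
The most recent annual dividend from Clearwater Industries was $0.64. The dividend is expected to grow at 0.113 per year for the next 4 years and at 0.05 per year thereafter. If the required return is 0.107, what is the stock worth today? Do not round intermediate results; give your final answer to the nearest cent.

D_1 = 0.71232
D_2 = 0.79281
D_3 = 0.88240
D_4 = 0.98211
Terminal value at year 4: TV = D_4×(1+g_2)/(r−g_2) = 1.03122/0.057 = 18.09152
P_0 = D_1/(1+r)^1 + D_2/(1+r)^2 + D_3/(1+r)^3 + D_4/(1+r)^4 + TV/(1+r)^4
    = 0.64347 + 0.64696 + 0.65046 + 0.65399 + 12.04716 = 14.64203

$14.64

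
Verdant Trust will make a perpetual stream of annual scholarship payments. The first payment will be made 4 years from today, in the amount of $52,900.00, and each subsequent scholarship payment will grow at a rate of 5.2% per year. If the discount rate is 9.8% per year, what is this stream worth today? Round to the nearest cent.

Value at end of year 3: C₁ / (r − g) = $52,900.00 / (0.098 − 0.052) = $1,150,000.0000
Discount to today: PV = $1,150,000.0000 / (1 + 0.098)^3 = $1,150,000.0000 / 1.323753 = $868,742.00

$868742.00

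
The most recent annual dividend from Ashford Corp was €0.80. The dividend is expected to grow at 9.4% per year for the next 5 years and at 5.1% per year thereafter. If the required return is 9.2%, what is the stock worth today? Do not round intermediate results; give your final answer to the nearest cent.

D_1 = 0.87520
D_2 = 0.95747
D_3 = 1.04747
D_4 = 1.14593
D_5 = 1.25365
Terminal value at year 5: TV = D_5×(1+g_2)/(r−g_2) = 1.31759/0.041 = 32.13627
P_0 = D_1/(1+r)^1 + D_2/(1+r)^2 + D_3/(1+r)^3 + D_4/(1+r)^4 + D_5/(1+r)^5 + TV/(1+r)^5
    = 0.80147 + 0.80293 + 0.80440 + 0.80588 + 0.80735 + 20.69580 = 24.71783

€24.72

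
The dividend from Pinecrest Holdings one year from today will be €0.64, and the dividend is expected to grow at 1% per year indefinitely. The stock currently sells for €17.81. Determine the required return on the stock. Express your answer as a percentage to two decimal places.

P = D₁/(r − g) ⇒ r = D₁/P + g = €0.6400/€17.81 + 0.01 = 0.035935 + 0.01 = 0.045935

4.59%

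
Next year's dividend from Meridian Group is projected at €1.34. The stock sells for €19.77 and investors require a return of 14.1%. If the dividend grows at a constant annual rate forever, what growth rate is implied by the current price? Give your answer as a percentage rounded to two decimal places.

P = D₁/(r−g) ⇒ g = r − D₁/P = 0.141 − €1.34/€19.77 = 0.073221

7.32%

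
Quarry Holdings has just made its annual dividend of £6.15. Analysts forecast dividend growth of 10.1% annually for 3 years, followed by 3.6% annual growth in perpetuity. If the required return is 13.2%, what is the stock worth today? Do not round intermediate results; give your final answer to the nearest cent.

D_1 = 6.77115
D_2 = 7.45504
D_3 = 8.20799
Terminal value at year 3: TV = D_3×(1+g_2)/(r−g_2) = 8.50348/0.096 = 88.57794
P_0 = D_1/(1+r)^1 + D_2/(1+r)^2 + D_3/(1+r)^3 + TV/(1+r)^3
    = 5.98158 + 5.81777 + 5.65845 + 61.06415 = 78.52196

£78.52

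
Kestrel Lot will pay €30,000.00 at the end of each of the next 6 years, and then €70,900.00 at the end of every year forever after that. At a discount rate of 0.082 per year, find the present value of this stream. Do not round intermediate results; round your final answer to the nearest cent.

PV of 6-year annuity: €30,000.00 × [1 − (1+0.082)^−6] / 0.082 = 137848.93846
Perpetuity value at year 6: €70,900.00 / 0.082 = 864634.14634
PV of perpetuity: 864634.14634 / (1+0.082)^6 = 538851.15512
Total PV = 137848.93846 + 538851.15512 = 676700.09358

€676700.09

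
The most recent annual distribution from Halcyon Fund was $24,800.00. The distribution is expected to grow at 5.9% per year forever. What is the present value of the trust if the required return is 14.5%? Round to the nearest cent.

$305386.05

D₁ = D₀ × (1 + g) = $24,800.00 × 1.059 = $26,263.2000
Growing perpetuity: P = D₁ / (r − g) = $26,263.2000 / (0.145 − 0.059) = $305,386.05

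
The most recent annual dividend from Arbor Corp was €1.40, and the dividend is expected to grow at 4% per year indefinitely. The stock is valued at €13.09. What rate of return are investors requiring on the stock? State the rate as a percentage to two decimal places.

15.12%

D₁ = €1.40 × 1.04 = €1.4560
P = D₁/(r − g) ⇒ r = D₁/P + g = €1.4560/€13.09 + 0.04 = 0.111230 + 0.04 = 0.151230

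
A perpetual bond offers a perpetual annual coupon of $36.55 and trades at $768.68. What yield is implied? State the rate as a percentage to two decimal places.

4.75%

P = C/r ⇒ r = C/P = $36.55/$768.68 = 0.047549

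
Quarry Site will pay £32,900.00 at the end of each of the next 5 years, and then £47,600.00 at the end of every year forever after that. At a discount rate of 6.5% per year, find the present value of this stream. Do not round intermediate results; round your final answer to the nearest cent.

PV of 5-year annuity: £32,900.00 × [1 − (1+0.065)^−5] / 0.065 = 136721.85351
Perpetuity value at year 5: £47,600.00 / 0.065 = 732307.69231
PV of perpetuity: 732307.69231 / (1+0.065)^5 = 534497.35105
Total PV = 136721.85351 + 534497.35105 = 671219.20457

£671219.20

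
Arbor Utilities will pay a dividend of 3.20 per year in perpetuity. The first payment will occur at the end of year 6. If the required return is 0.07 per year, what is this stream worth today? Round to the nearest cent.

Value at end of year 5: C / r = 3.20 / 0.07 = 45.7143
Discount to today: PV = 45.7143 / (1 + 0.07)^5 = 45.7143 / 1.402552 = 32.59

32.59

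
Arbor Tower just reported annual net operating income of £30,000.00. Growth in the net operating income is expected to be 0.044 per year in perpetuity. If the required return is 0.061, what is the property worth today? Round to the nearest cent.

£1842352.94

D₁ = D₀ × (1 + g) = £30,000.00 × 1.044 = £31,320.0000
Growing perpetuity: P = D₁ / (r − g) = £31,320.0000 / (0.061 − 0.044) = £1,842,352.94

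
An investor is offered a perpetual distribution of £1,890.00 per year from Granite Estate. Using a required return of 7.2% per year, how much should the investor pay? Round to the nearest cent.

£26250.00

Level perpetuity: PV = C / r = £1,890.00 / 0.072 = £26,250.00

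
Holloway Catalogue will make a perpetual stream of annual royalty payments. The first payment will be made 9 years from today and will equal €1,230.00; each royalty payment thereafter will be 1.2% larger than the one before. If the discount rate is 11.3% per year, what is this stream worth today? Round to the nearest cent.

€5171.57

Value at end of year 8: C₁ / (r − g) = €1,230.00 / (0.113 − 0.012) = €12,178.2178
Discount to today: PV = €12,178.2178 / (1 + 0.113)^8 = €12,178.2178 / 2.354840 = €5,171.57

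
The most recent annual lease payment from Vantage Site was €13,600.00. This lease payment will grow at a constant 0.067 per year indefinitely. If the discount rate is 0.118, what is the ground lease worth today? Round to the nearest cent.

€284533.33

D₁ = D₀ × (1 + g) = €13,600.00 × 1.067 = €14,511.2000
Growing perpetuity: P = D₁ / (r − g) = €14,511.2000 / (0.118 − 0.067) = €284,533.33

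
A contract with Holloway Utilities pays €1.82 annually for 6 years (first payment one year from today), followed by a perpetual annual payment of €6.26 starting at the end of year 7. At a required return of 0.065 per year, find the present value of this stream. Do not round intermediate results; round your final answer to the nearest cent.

PV of 6-year annuity: €1.82 × [1 − (1+0.065)^−6] / 0.065 = 8.81064
Perpetuity value at year 6: €6.26 / 0.065 = 96.30769
PV of perpetuity: 96.30769 / (1+0.065)^6 = 66.00295
Total PV = 8.81064 + 66.00295 = 74.81359

€74.81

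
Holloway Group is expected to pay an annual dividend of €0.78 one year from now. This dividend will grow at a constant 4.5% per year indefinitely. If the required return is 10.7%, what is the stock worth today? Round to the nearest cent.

€12.58

Growing perpetuity: P = D₁ / (r − g) = €0.7800 / (0.107 − 0.045) = €12.58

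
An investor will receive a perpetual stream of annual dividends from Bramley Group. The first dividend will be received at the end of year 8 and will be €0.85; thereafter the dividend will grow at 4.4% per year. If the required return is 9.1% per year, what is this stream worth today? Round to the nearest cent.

€9.83

Value at end of year 7: C₁ / (r − g) = €0.85 / (0.091 − 0.044) = €18.0851
Discount to today: PV = €18.0851 / (1 + 0.091)^7 = €18.0851 / 1.839811 = €9.83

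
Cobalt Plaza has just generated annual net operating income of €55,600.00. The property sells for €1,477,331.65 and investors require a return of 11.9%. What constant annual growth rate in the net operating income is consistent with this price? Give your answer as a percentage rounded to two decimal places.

P = D₀(1+g)/(r−g) ⇒ P(r−g) = D₀(1+g) ⇒ g(P+D₀) = P·r − D₀
g = (P·r − D₀)/(P + D₀) = (€1,477,331.65×0.119 − €55,600.00) / (€1,477,331.65 + €55,600.00) = 0.078413

7.84%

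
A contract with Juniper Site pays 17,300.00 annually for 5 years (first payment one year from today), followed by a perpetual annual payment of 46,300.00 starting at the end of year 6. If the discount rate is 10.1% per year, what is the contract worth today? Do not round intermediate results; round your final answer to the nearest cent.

PV of 5-year annuity: 17,300.00 × [1 − (1+0.101)^−5] / 0.101 = 65413.41805
Perpetuity value at year 5: 46,300.00 / 0.101 = 458415.84158
PV of perpetuity: 458415.84158 / (1+0.101)^5 = 283349.87304
Total PV = 65413.41805 + 283349.87304 = 348763.29109

348763.29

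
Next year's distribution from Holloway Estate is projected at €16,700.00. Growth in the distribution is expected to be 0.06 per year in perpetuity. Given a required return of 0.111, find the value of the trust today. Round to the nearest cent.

€327450.98

Growing perpetuity: P = D₁ / (r − g) = €16,700.0000 / (0.111 − 0.06) = €327,450.98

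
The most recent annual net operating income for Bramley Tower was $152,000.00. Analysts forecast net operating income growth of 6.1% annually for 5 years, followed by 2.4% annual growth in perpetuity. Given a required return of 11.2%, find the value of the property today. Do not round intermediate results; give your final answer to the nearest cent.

$2060275.65

D_1 = 161272.00000
D_2 = 171109.59200
D_3 = 181547.27711
D_4 = 192621.66102
D_5 = 204371.58234
Terminal value at year 5: TV = D_5×(1+g_2)/(r−g_2) = 209276.50031/0.088 = 2378142.04902
P_0 = D_1/(1+r)^1 + D_2/(1+r)^2 + D_3/(1+r)^3 + D_4/(1+r)^4 + D_5/(1+r)^5 + TV/(1+r)^5
    = 145028.77698 + 138377.27731 + 132030.83744 + 125975.46630 + 120197.81451 + 1398665.47799 = 2060275.65053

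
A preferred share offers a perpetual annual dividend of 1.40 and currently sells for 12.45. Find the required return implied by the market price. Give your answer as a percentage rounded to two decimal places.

P = C/r ⇒ r = C/P = 1.40/12.45 = 0.112450

11.24%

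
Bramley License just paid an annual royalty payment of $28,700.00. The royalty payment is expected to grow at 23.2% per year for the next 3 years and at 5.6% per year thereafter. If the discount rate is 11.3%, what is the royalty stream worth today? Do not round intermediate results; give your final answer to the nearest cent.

$826995.42

D_1 = 35358.40000
D_2 = 43561.54880
D_3 = 53667.82812
Terminal value at year 3: TV = D_3×(1+g_2)/(r−g_2) = 56673.22650/0.057 = 994267.13152
P_0 = D_1/(1+r)^1 + D_2/(1+r)^2 + D_3/(1+r)^3 + TV/(1+r)^3
    = 31768.55346 + 35165.19125 + 38924.99157 + 721136.68598 = 826995.42226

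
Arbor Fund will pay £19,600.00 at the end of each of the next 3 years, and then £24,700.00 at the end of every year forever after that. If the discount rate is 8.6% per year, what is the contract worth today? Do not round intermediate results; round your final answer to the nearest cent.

£274207.11

PV of 3-year annuity: £19,600.00 × [1 − (1+0.086)^−3] / 0.086 = 49969.20639
Perpetuity value at year 3: £24,700.00 / 0.086 = 287209.30233
PV of perpetuity: 287209.30233 / (1+0.086)^3 = 224237.90448
Total PV = 49969.20639 + 224237.90448 = 274207.11087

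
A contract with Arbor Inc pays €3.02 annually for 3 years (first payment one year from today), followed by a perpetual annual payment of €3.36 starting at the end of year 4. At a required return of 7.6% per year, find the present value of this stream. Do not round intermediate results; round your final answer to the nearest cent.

PV of 3-year annuity: €3.02 × [1 − (1+0.076)^−3] / 0.076 = 7.83935
Perpetuity value at year 3: €3.36 / 0.076 = 44.21053
PV of perpetuity: 44.21053 / (1+0.076)^3 = 35.48860
Total PV = 7.83935 + 35.48860 = 43.32795

€43.33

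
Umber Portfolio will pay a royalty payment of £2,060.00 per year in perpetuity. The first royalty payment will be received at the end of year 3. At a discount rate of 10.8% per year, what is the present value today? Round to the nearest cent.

Value at end of year 2: C / r = £2,060.00 / 0.108 = £19,074.0741
Discount to today: PV = £19,074.0741 / (1 + 0.108)^2 = £19,074.0741 / 1.227664 = £15,536.88

£15536.88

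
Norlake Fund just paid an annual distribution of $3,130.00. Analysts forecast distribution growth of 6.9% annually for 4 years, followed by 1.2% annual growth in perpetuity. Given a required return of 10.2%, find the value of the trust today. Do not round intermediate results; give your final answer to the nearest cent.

D_1 = 3345.97000
D_2 = 3576.84193
D_3 = 3823.64402
D_4 = 4087.47546
Terminal value at year 4: TV = D_4×(1+g_2)/(r−g_2) = 4136.52517/0.09 = 45961.39074
P_0 = D_1/(1+r)^1 + D_2/(1+r)^2 + D_3/(1+r)^3 + D_4/(1+r)^4 + TV/(1+r)^4
    = 3036.27042 + 2945.34762 + 2857.14755 + 2771.58869 + 31164.97504 = 42775.32932

$42775.33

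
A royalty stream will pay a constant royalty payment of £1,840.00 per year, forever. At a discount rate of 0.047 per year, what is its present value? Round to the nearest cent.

Level perpetuity: PV = C / r = £1,840.00 / 0.047 = £39,148.94

£39148.94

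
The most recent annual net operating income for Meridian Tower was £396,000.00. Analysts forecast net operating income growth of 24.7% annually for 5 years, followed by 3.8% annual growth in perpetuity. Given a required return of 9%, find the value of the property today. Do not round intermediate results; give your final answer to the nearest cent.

£18510027.91

D_1 = 493812.00000
D_2 = 615783.56400
D_3 = 767882.10431
D_4 = 957548.98407
D_5 = 1194063.58314
Terminal value at year 5: TV = D_5×(1+g_2)/(r−g_2) = 1239437.99930/0.052 = 23835346.14033
P_0 = D_1/(1+r)^1 + D_2/(1+r)^2 + D_3/(1+r)^3 + D_4/(1+r)^4 + D_5/(1+r)^5 + TV/(1+r)^5
    = 453038.53211 + 518292.70600 + 592945.87558 + 678351.84115 + 776059.39992 + 15491339.55989 = 18510027.91464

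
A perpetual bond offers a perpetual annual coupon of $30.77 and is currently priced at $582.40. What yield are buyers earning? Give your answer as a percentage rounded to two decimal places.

5.28%

P = C/r ⇒ r = C/P = $30.77/$582.40 = 0.052833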